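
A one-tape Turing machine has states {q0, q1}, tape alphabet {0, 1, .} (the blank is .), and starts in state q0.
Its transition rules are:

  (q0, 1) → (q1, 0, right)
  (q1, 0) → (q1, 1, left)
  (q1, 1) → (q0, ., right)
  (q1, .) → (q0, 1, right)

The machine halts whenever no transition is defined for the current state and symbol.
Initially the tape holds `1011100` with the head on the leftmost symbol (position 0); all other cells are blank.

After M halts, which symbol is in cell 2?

0

q0 | .[1]011100   read 1 → write 0, move right, go to q1
q1 | .0[0]11100   read 0 → write 1, move left, go to q1
q1 | .[0]111100   read 0 → write 1, move left, go to q1
q1 | [.]1111100   read . → write 1, move right, go to q0
q0 | 1[1]111100   read 1 → write 0, move right, go to q1
q1 | 10[1]11100   read 1 → write ., move right, go to q0
q0 | 10.[1]1100   read 1 → write 0, move right, go to q1
q1 | 10.0[1]100   read 1 → write ., move right, go to q0
q0 | 10.0.[1]00   read 1 → write 0, move right, go to q1
q1 | 10.0.0[0]0   read 0 → write 1, move left, go to q1
q1 | 10.0.[0]10   read 0 → write 1, move left, go to q1
q1 | 10.0[.]110   read . → write 1, move right, go to q0
q0 | 10.01[1]10   read 1 → write 0, move right, go to q1
q1 | 10.010[1]0   read 1 → write ., move right, go to q0
q0 | 10.010.[0]
Cell 2 holds 0 when M halts.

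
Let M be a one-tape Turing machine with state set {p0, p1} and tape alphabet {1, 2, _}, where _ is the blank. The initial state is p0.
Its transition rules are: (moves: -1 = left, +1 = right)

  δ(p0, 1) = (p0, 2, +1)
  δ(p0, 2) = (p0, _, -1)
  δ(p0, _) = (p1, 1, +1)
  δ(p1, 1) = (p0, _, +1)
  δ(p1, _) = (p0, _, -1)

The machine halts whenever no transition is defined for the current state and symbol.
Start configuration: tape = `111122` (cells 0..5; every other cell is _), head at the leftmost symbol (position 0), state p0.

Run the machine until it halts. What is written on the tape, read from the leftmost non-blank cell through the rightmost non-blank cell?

p0 | _[1]11122   read 1 → write 2, move +1, go to p0
p0 | _2[1]1122   read 1 → write 2, move +1, go to p0
p0 | _22[1]122   read 1 → write 2, move +1, go to p0
p0 | _222[1]22   read 1 → write 2, move +1, go to p0
p0 | _2222[2]2   read 2 → write _, move -1, go to p0
p0 | _222[2]_2   read 2 → write _, move -1, go to p0
p0 | _22[2]__2   read 2 → write _, move -1, go to p0
p0 | _2[2]___2   read 2 → write _, move -1, go to p0
p0 | _[2]____2   read 2 → write _, move -1, go to p0
p0 | [_]_____2   read _ → write 1, move +1, go to p1
p1 | 1[_]____2   read _ → write _, move -1, go to p0
p0 | [1]_____2   read 1 → write 2, move +1, go to p0
p0 | 2[_]____2   read _ → write 1, move +1, go to p1
p1 | 21[_]___2   read _ → write _, move -1, go to p0
p0 | 2[1]____2   read 1 → write 2, move +1, go to p0
p0 | 22[_]___2   read _ → write 1, move +1, go to p1
p1 | 221[_]__2   read _ → write _, move -1, go to p0
p0 | 22[1]___2   read 1 → write 2, move +1, go to p0
p0 | 222[_]__2   read _ → write 1, move +1, go to p1
p1 | 2221[_]_2   read _ → write _, move -1, go to p0
p0 | 222[1]__2   read 1 → write 2, move +1, go to p0
p0 | 2222[_]_2   read _ → write 1, move +1, go to p1
p1 | 22221[_]2   read _ → write _, move -1, go to p0
p0 | 2222[1]_2   read 1 → write 2, move +1, go to p0
p0 | 22222[_]2   read _ → write 1, move +1, go to p1
p1 | 222221[2]
The non-blank tape span at halt is 2222212.

2222212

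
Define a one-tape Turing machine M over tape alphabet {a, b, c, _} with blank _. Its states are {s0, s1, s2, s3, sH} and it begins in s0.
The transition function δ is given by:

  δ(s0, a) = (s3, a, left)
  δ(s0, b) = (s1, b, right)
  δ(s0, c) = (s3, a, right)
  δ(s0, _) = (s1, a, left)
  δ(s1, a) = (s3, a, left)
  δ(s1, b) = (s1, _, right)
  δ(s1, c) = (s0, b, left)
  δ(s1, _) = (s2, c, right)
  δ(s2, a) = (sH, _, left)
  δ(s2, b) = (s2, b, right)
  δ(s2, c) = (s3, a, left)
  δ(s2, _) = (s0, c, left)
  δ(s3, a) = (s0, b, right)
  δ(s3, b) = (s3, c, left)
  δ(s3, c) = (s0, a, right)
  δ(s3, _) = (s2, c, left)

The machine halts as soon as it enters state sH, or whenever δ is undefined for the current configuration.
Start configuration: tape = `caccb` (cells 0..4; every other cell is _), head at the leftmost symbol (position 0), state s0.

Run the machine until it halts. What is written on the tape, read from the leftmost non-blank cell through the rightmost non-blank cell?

s0 | [c]accb____   read c → write a, move right, go to s3
s3 | a[a]ccb____   read a → write b, move right, go to s0
s0 | ab[c]cb____   read c → write a, move right, go to s3
s3 | aba[c]b____   read c → write a, move right, go to s0
s0 | abaa[b]____   read b → write b, move right, go to s1
s1 | abaab[_]___   read _ → write c, move right, go to s2
s2 | abaabc[_]__   read _ → write c, move left, go to s0
s0 | abaab[c]c__   read c → write a, move right, go to s3
s3 | abaaba[c]__   read c → write a, move right, go to s0
s0 | abaabaa[_]_   read _ → write a, move left, go to s1
s1 | abaaba[a]a_   read a → write a, move left, go to s3
s3 | abaab[a]aa_   read a → write b, move right, go to s0
s0 | abaabb[a]a_   read a → write a, move left, go to s3
s3 | abaab[b]aa_   read b → write c, move left, go to s3
s3 | abaa[b]caa_   read b → write c, move left, go to s3
s3 | aba[a]ccaa_   read a → write b, move right, go to s0
s0 | abab[c]caa_   read c → write a, move right, go to s3
s3 | ababa[c]aa_   read c → write a, move right, go to s0
s0 | ababaa[a]a_   read a → write a, move left, go to s3
s3 | ababa[a]aa_   read a → write b, move right, go to s0
s0 | ababab[a]a_   read a → write a, move left, go to s3
s3 | ababa[b]aa_   read b → write c, move left, go to s3
s3 | abab[a]caa_   read a → write b, move right, go to s0
s0 | ababb[c]aa_   read c → write a, move right, go to s3
s3 | ababba[a]a_   read a → write b, move right, go to s0
s0 | ababbab[a]_   read a → write a, move left, go to s3
s3 | ababba[b]a_   read b → write c, move left, go to s3
s3 | ababb[a]ca_   read a → write b, move right, go to s0
s0 | ababbb[c]a_   read c → write a, move right, go to s3
s3 | ababbba[a]_   read a → write b, move right, go to s0
s0 | ababbbab[_]   read _ → write a, move left, go to s1
s1 | ababbba[b]a   read b → write _, move right, go to s1
s1 | ababbba_[a]   read a → write a, move left, go to s3
s3 | ababbba[_]a   read _ → write c, move left, go to s2
s2 | ababbb[a]ca   read a → write _, move left, go to sH
sH | ababb[b]_ca
The non-blank tape span at halt is ababbb_ca.

ababbb_ca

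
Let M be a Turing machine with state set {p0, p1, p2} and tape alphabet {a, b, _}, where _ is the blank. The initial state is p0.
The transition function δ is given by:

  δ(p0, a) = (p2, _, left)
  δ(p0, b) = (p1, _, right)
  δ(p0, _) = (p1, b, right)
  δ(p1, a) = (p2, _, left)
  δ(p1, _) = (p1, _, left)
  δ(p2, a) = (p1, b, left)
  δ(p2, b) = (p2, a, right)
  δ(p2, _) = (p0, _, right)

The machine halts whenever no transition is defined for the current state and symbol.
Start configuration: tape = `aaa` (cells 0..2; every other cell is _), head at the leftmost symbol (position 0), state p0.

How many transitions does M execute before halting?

10

state=p0 head=0 tape=_[a]aa_   (p0,a)→(p2,_,left)
state=p2 head=-1 tape=[_]_aa_   (p2,_)→(p0,_,right)
state=p0 head=0 tape=_[_]aa_   (p0,_)→(p1,b,right)
state=p1 head=1 tape=_b[a]a_   (p1,a)→(p2,_,left)
state=p2 head=0 tape=_[b]_a_   (p2,b)→(p2,a,right)
state=p2 head=1 tape=_a[_]a_   (p2,_)→(p0,_,right)
state=p0 head=2 tape=_a_[a]_   (p0,a)→(p2,_,left)
state=p2 head=1 tape=_a[_]__   (p2,_)→(p0,_,right)
state=p0 head=2 tape=_a_[_]_   (p0,_)→(p1,b,right)
state=p1 head=3 tape=_a_b[_]   (p1,_)→(p1,_,left)
state=p1 head=2 tape=_a_[b]_
M halts after 10 transitions.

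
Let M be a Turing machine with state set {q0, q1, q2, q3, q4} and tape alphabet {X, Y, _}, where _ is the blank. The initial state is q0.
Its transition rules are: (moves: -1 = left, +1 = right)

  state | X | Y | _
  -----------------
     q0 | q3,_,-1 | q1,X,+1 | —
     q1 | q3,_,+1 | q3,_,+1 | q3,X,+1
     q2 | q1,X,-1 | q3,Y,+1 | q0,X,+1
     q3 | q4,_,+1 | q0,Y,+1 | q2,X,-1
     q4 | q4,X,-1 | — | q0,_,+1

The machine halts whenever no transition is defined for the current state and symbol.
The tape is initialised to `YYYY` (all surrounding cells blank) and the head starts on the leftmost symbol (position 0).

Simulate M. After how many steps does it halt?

17

state=q0 head=0 tape=[Y]YYY__   (q0,Y)→(q1,X,+1)
state=q1 head=1 tape=X[Y]YY__   (q1,Y)→(q3,_,+1)
state=q3 head=2 tape=X_[Y]Y__   (q3,Y)→(q0,Y,+1)
state=q0 head=3 tape=X_Y[Y]__   (q0,Y)→(q1,X,+1)
state=q1 head=4 tape=X_YX[_]_   (q1,_)→(q3,X,+1)
state=q3 head=5 tape=X_YXX[_]   (q3,_)→(q2,X,-1)
state=q2 head=4 tape=X_YX[X]X   (q2,X)→(q1,X,-1)
state=q1 head=3 tape=X_Y[X]XX   (q1,X)→(q3,_,+1)
state=q3 head=4 tape=X_Y_[X]X   (q3,X)→(q4,_,+1)
state=q4 head=5 tape=X_Y__[X]   (q4,X)→(q4,X,-1)
state=q4 head=4 tape=X_Y_[_]X   (q4,_)→(q0,_,+1)
state=q0 head=5 tape=X_Y__[X]   (q0,X)→(q3,_,-1)
state=q3 head=4 tape=X_Y_[_]_   (q3,_)→(q2,X,-1)
state=q2 head=3 tape=X_Y[_]X_   (q2,_)→(q0,X,+1)
state=q0 head=4 tape=X_YX[X]_   (q0,X)→(q3,_,-1)
state=q3 head=3 tape=X_Y[X]__   (q3,X)→(q4,_,+1)
state=q4 head=4 tape=X_Y_[_]_   (q4,_)→(q0,_,+1)
state=q0 head=5 tape=X_Y__[_]
M halts after 17 transitions.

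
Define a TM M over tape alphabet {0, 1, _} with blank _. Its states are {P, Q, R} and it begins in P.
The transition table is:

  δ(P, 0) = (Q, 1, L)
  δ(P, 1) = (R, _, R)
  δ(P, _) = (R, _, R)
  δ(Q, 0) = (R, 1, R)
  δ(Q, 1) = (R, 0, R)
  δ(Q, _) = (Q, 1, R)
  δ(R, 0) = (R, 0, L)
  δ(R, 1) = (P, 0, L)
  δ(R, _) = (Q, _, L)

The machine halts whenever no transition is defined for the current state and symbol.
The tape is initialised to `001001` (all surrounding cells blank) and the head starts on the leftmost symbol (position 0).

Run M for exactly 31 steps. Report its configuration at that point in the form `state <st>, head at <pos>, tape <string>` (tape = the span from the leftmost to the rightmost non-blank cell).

state Q, head at -3, tape 0_0001001

P | ___[0]01001   read 0 → write 1, move L, go to Q
Q | __[_]101001   read _ → write 1, move R, go to Q
Q | __1[1]01001   read 1 → write 0, move R, go to R
R | __10[0]1001   read 0 → write 0, move L, go to R
R | __1[0]01001   read 0 → write 0, move L, go to R
R | __[1]001001   read 1 → write 0, move L, go to P
P | _[_]0001001   read _ → write _, move R, go to R
R | __[0]001001   read 0 → write 0, move L, go to R
R | _[_]0001001   read _ → write _, move L, go to Q
Q | [_]_0001001   read _ → write 1, move R, go to Q
Q | 1[_]0001001   read _ → write 1, move R, go to Q
Q | 11[0]001001   read 0 → write 1, move R, go to R
R | 111[0]01001   read 0 → write 0, move L, go to R
R | 11[1]001001   read 1 → write 0, move L, go to P
P | 1[1]0001001   read 1 → write _, move R, go to R
R | 1_[0]001001   read 0 → write 0, move L, go to R
R | 1[_]0001001   read _ → write _, move L, go to Q
Q | [1]_0001001   read 1 → write 0, move R, go to R
R | 0[_]0001001   read _ → write _, move L, go to Q
Q | [0]_0001001   read 0 → write 1, move R, go to R
R | 1[_]0001001   read _ → write _, move L, go to Q
Q | [1]_0001001   read 1 → write 0, move R, go to R
R | 0[_]0001001   read _ → write _, move L, go to Q
Q | [0]_0001001   read 0 → write 1, move R, go to R
R | 1[_]0001001   read _ → write _, move L, go to Q
Q | [1]_0001001   read 1 → write 0, move R, go to R
R | 0[_]0001001   read _ → write _, move L, go to Q
Q | [0]_0001001   read 0 → write 1, move R, go to R
R | 1[_]0001001   read _ → write _, move L, go to Q
Q | [1]_0001001   read 1 → write 0, move R, go to R
R | 0[_]0001001   read _ → write _, move L, go to Q
Q | [0]_0001001
After 31 steps: state Q, head at -3, tape 0_0001001.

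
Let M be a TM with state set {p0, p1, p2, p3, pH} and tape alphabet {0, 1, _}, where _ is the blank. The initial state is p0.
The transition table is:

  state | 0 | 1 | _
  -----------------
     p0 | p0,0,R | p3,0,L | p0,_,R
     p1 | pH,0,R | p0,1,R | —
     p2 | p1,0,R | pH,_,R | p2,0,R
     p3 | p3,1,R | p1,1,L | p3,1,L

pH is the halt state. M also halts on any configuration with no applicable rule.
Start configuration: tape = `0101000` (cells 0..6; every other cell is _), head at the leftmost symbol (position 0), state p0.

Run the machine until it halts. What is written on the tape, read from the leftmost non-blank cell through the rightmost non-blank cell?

1000000

state=p0 head=0 tape=_[0]101000   (p0,0)→(p0,0,R)
state=p0 head=1 tape=_0[1]01000   (p0,1)→(p3,0,L)
state=p3 head=0 tape=_[0]001000   (p3,0)→(p3,1,R)
state=p3 head=1 tape=_1[0]01000   (p3,0)→(p3,1,R)
state=p3 head=2 tape=_11[0]1000   (p3,0)→(p3,1,R)
state=p3 head=3 tape=_111[1]000   (p3,1)→(p1,1,L)
state=p1 head=2 tape=_11[1]1000   (p1,1)→(p0,1,R)
state=p0 head=3 tape=_111[1]000   (p0,1)→(p3,0,L)
state=p3 head=2 tape=_11[1]0000   (p3,1)→(p1,1,L)
state=p1 head=1 tape=_1[1]10000   (p1,1)→(p0,1,R)
state=p0 head=2 tape=_11[1]0000   (p0,1)→(p3,0,L)
state=p3 head=1 tape=_1[1]00000   (p3,1)→(p1,1,L)
state=p1 head=0 tape=_[1]100000   (p1,1)→(p0,1,R)
state=p0 head=1 tape=_1[1]00000   (p0,1)→(p3,0,L)
state=p3 head=0 tape=_[1]000000   (p3,1)→(p1,1,L)
state=p1 head=-1 tape=[_]1000000
The non-blank tape span at halt is 1000000.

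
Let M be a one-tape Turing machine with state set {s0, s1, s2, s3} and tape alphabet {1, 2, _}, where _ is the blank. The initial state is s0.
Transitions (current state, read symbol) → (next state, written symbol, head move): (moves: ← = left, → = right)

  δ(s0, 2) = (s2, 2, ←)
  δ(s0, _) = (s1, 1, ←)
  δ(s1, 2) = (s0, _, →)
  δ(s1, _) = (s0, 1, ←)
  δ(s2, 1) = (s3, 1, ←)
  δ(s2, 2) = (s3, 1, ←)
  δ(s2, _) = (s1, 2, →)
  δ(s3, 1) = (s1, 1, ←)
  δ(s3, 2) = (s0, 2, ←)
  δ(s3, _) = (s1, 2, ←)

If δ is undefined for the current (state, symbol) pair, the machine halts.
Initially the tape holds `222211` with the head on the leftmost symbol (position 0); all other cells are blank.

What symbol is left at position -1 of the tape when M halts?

2

s0 | _[2]22211   read 2 → write 2, move ←, go to s2
s2 | [_]222211   read _ → write 2, move →, go to s1
s1 | 2[2]22211   read 2 → write _, move →, go to s0
s0 | 2_[2]2211   read 2 → write 2, move ←, go to s2
s2 | 2[_]22211   read _ → write 2, move →, go to s1
s1 | 22[2]2211   read 2 → write _, move →, go to s0
s0 | 22_[2]211   read 2 → write 2, move ←, go to s2
s2 | 22[_]2211   read _ → write 2, move →, go to s1
s1 | 222[2]211   read 2 → write _, move →, go to s0
s0 | 222_[2]11   read 2 → write 2, move ←, go to s2
s2 | 222[_]211   read _ → write 2, move →, go to s1
s1 | 2222[2]11   read 2 → write _, move →, go to s0
s0 | 2222_[1]1
Cell -1 holds 2 when M halts.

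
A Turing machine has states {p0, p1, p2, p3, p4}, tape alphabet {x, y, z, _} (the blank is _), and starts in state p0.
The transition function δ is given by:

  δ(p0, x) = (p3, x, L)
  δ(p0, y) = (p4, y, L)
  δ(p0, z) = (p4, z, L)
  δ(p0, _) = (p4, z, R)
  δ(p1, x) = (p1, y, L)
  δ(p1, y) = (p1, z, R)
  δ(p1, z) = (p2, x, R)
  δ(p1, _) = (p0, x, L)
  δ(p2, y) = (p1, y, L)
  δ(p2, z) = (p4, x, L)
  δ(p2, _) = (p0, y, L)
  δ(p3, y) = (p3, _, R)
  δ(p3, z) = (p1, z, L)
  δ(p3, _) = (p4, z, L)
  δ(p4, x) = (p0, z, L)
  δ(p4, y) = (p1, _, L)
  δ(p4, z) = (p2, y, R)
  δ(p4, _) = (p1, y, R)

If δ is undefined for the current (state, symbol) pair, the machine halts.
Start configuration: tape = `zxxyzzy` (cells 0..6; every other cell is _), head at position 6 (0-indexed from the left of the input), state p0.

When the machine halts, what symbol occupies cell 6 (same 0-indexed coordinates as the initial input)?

x

state=p0 head=6 tape=zxxyzz[y]_   (p0,y)→(p4,y,L)
state=p4 head=5 tape=zxxyz[z]y_   (p4,z)→(p2,y,R)
state=p2 head=6 tape=zxxyzy[y]_   (p2,y)→(p1,y,L)
state=p1 head=5 tape=zxxyz[y]y_   (p1,y)→(p1,z,R)
state=p1 head=6 tape=zxxyzz[y]_   (p1,y)→(p1,z,R)
state=p1 head=7 tape=zxxyzzz[_]   (p1,_)→(p0,x,L)
state=p0 head=6 tape=zxxyzz[z]x   (p0,z)→(p4,z,L)
state=p4 head=5 tape=zxxyz[z]zx   (p4,z)→(p2,y,R)
state=p2 head=6 tape=zxxyzy[z]x   (p2,z)→(p4,x,L)
state=p4 head=5 tape=zxxyz[y]xx   (p4,y)→(p1,_,L)
state=p1 head=4 tape=zxxy[z]_xx   (p1,z)→(p2,x,R)
state=p2 head=5 tape=zxxyx[_]xx   (p2,_)→(p0,y,L)
state=p0 head=4 tape=zxxy[x]yxx   (p0,x)→(p3,x,L)
state=p3 head=3 tape=zxx[y]xyxx   (p3,y)→(p3,_,R)
state=p3 head=4 tape=zxx_[x]yxx
Cell 6 holds x when M halts.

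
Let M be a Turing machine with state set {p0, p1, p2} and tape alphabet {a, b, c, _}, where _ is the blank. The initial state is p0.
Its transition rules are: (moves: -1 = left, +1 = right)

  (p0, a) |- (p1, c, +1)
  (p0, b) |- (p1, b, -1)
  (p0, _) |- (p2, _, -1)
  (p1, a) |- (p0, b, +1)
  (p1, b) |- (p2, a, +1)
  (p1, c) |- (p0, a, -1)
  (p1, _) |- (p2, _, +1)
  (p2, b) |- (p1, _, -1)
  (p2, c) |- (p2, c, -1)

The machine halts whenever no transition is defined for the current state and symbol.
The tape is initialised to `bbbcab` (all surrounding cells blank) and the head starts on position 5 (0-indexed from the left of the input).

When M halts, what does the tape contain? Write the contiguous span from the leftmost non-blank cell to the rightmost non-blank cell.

state=p0 head=5 tape=bbbca[b]   (p0,b)→(p1,b,-1)
state=p1 head=4 tape=bbbc[a]b   (p1,a)→(p0,b,+1)
state=p0 head=5 tape=bbbcb[b]   (p0,b)→(p1,b,-1)
state=p1 head=4 tape=bbbc[b]b   (p1,b)→(p2,a,+1)
state=p2 head=5 tape=bbbca[b]   (p2,b)→(p1,_,-1)
state=p1 head=4 tape=bbbc[a]_   (p1,a)→(p0,b,+1)
state=p0 head=5 tape=bbbcb[_]   (p0,_)→(p2,_,-1)
state=p2 head=4 tape=bbbc[b]_   (p2,b)→(p1,_,-1)
state=p1 head=3 tape=bbb[c]__   (p1,c)→(p0,a,-1)
state=p0 head=2 tape=bb[b]a__   (p0,b)→(p1,b,-1)
state=p1 head=1 tape=b[b]ba__   (p1,b)→(p2,a,+1)
state=p2 head=2 tape=ba[b]a__   (p2,b)→(p1,_,-1)
state=p1 head=1 tape=b[a]_a__   (p1,a)→(p0,b,+1)
state=p0 head=2 tape=bb[_]a__   (p0,_)→(p2,_,-1)
state=p2 head=1 tape=b[b]_a__   (p2,b)→(p1,_,-1)
state=p1 head=0 tape=[b]__a__   (p1,b)→(p2,a,+1)
state=p2 head=1 tape=a[_]_a__
The non-blank tape span at halt is a__a.

a__a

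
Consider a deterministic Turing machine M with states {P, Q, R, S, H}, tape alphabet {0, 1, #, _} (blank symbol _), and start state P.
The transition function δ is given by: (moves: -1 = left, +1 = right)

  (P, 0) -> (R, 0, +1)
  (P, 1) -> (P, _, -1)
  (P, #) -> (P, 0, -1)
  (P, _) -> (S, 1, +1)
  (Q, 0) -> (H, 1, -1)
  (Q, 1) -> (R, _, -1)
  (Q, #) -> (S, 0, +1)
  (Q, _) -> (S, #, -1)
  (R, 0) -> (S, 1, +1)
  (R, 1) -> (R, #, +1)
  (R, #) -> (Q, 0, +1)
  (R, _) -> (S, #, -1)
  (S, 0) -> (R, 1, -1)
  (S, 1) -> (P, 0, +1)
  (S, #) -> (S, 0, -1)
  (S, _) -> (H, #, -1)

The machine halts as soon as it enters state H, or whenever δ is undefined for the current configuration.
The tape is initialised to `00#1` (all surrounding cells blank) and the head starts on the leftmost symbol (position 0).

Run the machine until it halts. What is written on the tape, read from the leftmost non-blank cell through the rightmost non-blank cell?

P | [0]0#1___   read 0 → write 0, move +1, go to R
R | 0[0]#1___   read 0 → write 1, move +1, go to S
S | 01[#]1___   read # → write 0, move -1, go to S
S | 0[1]01___   read 1 → write 0, move +1, go to P
P | 00[0]1___   read 0 → write 0, move +1, go to R
R | 000[1]___   read 1 → write #, move +1, go to R
R | 000#[_]__   read _ → write #, move -1, go to S
S | 000[#]#__   read # → write 0, move -1, go to S
S | 00[0]0#__   read 0 → write 1, move -1, go to R
R | 0[0]10#__   read 0 → write 1, move +1, go to S
S | 01[1]0#__   read 1 → write 0, move +1, go to P
P | 010[0]#__   read 0 → write 0, move +1, go to R
R | 0100[#]__   read # → write 0, move +1, go to Q
Q | 01000[_]_   read _ → write #, move -1, go to S
S | 0100[0]#_   read 0 → write 1, move -1, go to R
R | 010[0]1#_   read 0 → write 1, move +1, go to S
S | 0101[1]#_   read 1 → write 0, move +1, go to P
P | 01010[#]_   read # → write 0, move -1, go to P
P | 0101[0]0_   read 0 → write 0, move +1, go to R
R | 01010[0]_   read 0 → write 1, move +1, go to S
S | 010101[_]   read _ → write #, move -1, go to H
H | 01010[1]#
The non-blank tape span at halt is 010101#.

010101#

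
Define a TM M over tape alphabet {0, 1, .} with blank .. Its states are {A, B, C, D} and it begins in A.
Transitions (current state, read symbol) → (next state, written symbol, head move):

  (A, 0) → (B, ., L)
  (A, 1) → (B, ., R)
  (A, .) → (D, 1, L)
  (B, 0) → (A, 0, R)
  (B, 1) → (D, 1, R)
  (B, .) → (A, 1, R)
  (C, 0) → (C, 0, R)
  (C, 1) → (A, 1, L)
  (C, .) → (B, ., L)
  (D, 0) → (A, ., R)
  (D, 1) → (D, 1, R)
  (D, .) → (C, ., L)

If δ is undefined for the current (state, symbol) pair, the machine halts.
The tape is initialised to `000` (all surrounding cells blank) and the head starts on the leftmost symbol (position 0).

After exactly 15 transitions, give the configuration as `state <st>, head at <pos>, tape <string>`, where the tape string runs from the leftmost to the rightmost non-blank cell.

A | .[0]00.   read 0 → write ., move L, go to B
B | [.].00.   read . → write 1, move R, go to A
A | 1[.]00.   read . → write 1, move L, go to D
D | [1]100.   read 1 → write 1, move R, go to D
D | 1[1]00.   read 1 → write 1, move R, go to D
D | 11[0]0.   read 0 → write ., move R, go to A
A | 11.[0].   read 0 → write ., move L, go to B
B | 11[.]..   read . → write 1, move R, go to A
A | 111[.].   read . → write 1, move L, go to D
D | 11[1]1.   read 1 → write 1, move R, go to D
D | 111[1].   read 1 → write 1, move R, go to D
D | 1111[.]   read . → write ., move L, go to C
C | 111[1].   read 1 → write 1, move L, go to A
A | 11[1]1.   read 1 → write ., move R, go to B
B | 11.[1].   read 1 → write 1, move R, go to D
D | 11.1[.]
After 15 steps: state D, head at 3, tape 11.1.

state D, head at 3, tape 11.1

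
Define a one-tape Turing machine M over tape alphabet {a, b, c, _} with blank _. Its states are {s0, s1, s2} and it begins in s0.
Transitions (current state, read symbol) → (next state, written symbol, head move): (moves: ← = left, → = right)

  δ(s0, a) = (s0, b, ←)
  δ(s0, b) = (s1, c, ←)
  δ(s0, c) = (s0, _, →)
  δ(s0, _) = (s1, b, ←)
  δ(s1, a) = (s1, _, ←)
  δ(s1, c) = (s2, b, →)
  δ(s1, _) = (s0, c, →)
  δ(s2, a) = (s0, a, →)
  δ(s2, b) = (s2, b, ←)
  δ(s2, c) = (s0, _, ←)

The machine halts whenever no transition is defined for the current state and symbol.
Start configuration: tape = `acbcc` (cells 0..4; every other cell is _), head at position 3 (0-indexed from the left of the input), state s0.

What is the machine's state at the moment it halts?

state=s0 head=3 tape=acb[c]c_   (s0,c)→(s0,_,→)
state=s0 head=4 tape=acb_[c]_   (s0,c)→(s0,_,→)
state=s0 head=5 tape=acb__[_]   (s0,_)→(s1,b,←)
state=s1 head=4 tape=acb_[_]b   (s1,_)→(s0,c,→)
state=s0 head=5 tape=acb_c[b]   (s0,b)→(s1,c,←)
state=s1 head=4 tape=acb_[c]c   (s1,c)→(s2,b,→)
state=s2 head=5 tape=acb_b[c]   (s2,c)→(s0,_,←)
state=s0 head=4 tape=acb_[b]_   (s0,b)→(s1,c,←)
state=s1 head=3 tape=acb[_]c_   (s1,_)→(s0,c,→)
state=s0 head=4 tape=acbc[c]_   (s0,c)→(s0,_,→)
state=s0 head=5 tape=acbc_[_]   (s0,_)→(s1,b,←)
state=s1 head=4 tape=acbc[_]b   (s1,_)→(s0,c,→)
state=s0 head=5 tape=acbcc[b]   (s0,b)→(s1,c,←)
state=s1 head=4 tape=acbc[c]c   (s1,c)→(s2,b,→)
state=s2 head=5 tape=acbcb[c]   (s2,c)→(s0,_,←)
state=s0 head=4 tape=acbc[b]_   (s0,b)→(s1,c,←)
state=s1 head=3 tape=acb[c]c_   (s1,c)→(s2,b,→)
state=s2 head=4 tape=acbb[c]_   (s2,c)→(s0,_,←)
state=s0 head=3 tape=acb[b]__   (s0,b)→(s1,c,←)
state=s1 head=2 tape=ac[b]c__
No transition is defined for (s1, b); M halts in state s1.

s1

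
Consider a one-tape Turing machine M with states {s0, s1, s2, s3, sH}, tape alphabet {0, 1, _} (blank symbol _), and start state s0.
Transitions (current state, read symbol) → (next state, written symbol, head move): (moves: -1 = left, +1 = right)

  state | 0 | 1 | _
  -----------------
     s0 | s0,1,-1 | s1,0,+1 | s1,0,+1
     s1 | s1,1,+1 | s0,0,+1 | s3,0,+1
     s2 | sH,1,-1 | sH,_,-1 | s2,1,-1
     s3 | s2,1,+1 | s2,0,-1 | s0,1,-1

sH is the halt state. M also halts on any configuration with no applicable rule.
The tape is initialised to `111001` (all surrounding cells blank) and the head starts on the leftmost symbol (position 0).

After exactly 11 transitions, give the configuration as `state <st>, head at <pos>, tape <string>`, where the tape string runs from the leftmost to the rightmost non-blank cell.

state s0, head at 5, tape 000110111

state=s0 head=0 tape=[1]11001___   (s0,1)→(s1,0,+1)
state=s1 head=1 tape=0[1]1001___   (s1,1)→(s0,0,+1)
state=s0 head=2 tape=00[1]001___   (s0,1)→(s1,0,+1)
state=s1 head=3 tape=000[0]01___   (s1,0)→(s1,1,+1)
state=s1 head=4 tape=0001[0]1___   (s1,0)→(s1,1,+1)
state=s1 head=5 tape=00011[1]___   (s1,1)→(s0,0,+1)
state=s0 head=6 tape=000110[_]__   (s0,_)→(s1,0,+1)
state=s1 head=7 tape=0001100[_]_   (s1,_)→(s3,0,+1)
state=s3 head=8 tape=00011000[_]   (s3,_)→(s0,1,-1)
state=s0 head=7 tape=0001100[0]1   (s0,0)→(s0,1,-1)
state=s0 head=6 tape=000110[0]11   (s0,0)→(s0,1,-1)
state=s0 head=5 tape=00011[0]111
After 11 steps: state s0, head at 5, tape 000110111.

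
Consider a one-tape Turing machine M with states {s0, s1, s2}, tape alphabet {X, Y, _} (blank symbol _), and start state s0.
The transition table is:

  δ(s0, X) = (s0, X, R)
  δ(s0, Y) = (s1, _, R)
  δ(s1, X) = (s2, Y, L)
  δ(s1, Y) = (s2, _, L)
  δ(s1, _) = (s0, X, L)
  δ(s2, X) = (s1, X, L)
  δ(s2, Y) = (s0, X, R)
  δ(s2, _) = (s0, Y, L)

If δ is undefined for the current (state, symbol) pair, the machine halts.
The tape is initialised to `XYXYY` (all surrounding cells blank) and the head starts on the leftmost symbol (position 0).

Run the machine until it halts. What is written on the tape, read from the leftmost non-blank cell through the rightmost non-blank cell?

X_XYY

s0 | [X]YXYY   read X → write X, move R, go to s0
s0 | X[Y]XYY   read Y → write _, move R, go to s1
s1 | X_[X]YY   read X → write Y, move L, go to s2
s2 | X[_]YYY   read _ → write Y, move L, go to s0
s0 | [X]YYYY   read X → write X, move R, go to s0
s0 | X[Y]YYY   read Y → write _, move R, go to s1
s1 | X_[Y]YY   read Y → write _, move L, go to s2
s2 | X[_]_YY   read _ → write Y, move L, go to s0
s0 | [X]Y_YY   read X → write X, move R, go to s0
s0 | X[Y]_YY   read Y → write _, move R, go to s1
s1 | X_[_]YY   read _ → write X, move L, go to s0
s0 | X[_]XYY
The non-blank tape span at halt is X_XYY.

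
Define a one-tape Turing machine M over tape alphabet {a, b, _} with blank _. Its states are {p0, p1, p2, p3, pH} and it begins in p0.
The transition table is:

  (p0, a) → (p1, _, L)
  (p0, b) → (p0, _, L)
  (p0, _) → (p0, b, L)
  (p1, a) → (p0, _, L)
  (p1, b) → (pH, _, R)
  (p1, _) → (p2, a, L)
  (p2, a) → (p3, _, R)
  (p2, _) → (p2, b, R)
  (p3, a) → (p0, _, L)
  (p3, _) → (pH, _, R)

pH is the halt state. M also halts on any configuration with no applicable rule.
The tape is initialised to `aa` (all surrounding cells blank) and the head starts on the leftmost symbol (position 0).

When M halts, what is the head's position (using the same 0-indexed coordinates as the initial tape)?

1

p0 | __[a]a   read a → write _, move L, go to p1
p1 | _[_]_a   read _ → write a, move L, go to p2
p2 | [_]a_a   read _ → write b, move R, go to p2
p2 | b[a]_a   read a → write _, move R, go to p3
p3 | b_[_]a   read _ → write _, move R, go to pH
pH | b__[a]
At halt the head is at cell 1.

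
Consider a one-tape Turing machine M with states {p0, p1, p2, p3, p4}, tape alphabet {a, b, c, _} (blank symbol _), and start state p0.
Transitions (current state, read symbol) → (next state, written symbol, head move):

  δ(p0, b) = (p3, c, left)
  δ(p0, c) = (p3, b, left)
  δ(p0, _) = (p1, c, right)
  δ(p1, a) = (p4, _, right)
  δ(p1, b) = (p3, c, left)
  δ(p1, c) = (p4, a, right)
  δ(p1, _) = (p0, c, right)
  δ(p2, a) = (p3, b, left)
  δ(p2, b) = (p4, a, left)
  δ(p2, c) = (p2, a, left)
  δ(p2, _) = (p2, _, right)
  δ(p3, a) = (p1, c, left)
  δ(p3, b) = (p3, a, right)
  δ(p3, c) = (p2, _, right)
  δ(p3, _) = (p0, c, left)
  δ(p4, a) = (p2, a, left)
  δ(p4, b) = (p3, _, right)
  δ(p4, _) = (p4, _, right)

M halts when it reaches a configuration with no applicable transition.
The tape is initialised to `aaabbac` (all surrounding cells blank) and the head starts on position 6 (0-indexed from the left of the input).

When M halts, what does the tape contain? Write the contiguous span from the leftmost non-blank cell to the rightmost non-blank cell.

p0 | aaabba[c]   read c → write b, move left, go to p3
p3 | aaabb[a]b   read a → write c, move left, go to p1
p1 | aaab[b]cb   read b → write c, move left, go to p3
p3 | aaa[b]ccb   read b → write a, move right, go to p3
p3 | aaaa[c]cb   read c → write _, move right, go to p2
p2 | aaaa_[c]b   read c → write a, move left, go to p2
p2 | aaaa[_]ab   read _ → write _, move right, go to p2
p2 | aaaa_[a]b   read a → write b, move left, go to p3
p3 | aaaa[_]bb   read _ → write c, move left, go to p0
p0 | aaa[a]cbb
The non-blank tape span at halt is aaaacbb.

aaaacbb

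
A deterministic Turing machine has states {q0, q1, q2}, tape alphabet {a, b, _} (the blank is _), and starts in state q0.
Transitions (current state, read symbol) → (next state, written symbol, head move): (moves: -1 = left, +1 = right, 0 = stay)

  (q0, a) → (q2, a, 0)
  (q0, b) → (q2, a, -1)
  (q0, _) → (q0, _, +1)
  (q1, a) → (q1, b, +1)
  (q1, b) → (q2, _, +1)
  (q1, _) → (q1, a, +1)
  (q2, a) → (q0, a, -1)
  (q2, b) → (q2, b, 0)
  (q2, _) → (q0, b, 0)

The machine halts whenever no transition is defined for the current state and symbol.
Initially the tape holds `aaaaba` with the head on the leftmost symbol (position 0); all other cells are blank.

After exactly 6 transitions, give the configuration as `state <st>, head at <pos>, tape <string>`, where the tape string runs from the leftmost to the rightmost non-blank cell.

state=q0 head=0 tape=_[a]aaaba   (q0,a)→(q2,a,0)
state=q2 head=0 tape=_[a]aaaba   (q2,a)→(q0,a,-1)
state=q0 head=-1 tape=[_]aaaaba   (q0,_)→(q0,_,+1)
state=q0 head=0 tape=_[a]aaaba   (q0,a)→(q2,a,0)
state=q2 head=0 tape=_[a]aaaba   (q2,a)→(q0,a,-1)
state=q0 head=-1 tape=[_]aaaaba   (q0,_)→(q0,_,+1)
state=q0 head=0 tape=_[a]aaaba
After 6 steps: state q0, head at 0, tape aaaaba.

state q0, head at 0, tape aaaaba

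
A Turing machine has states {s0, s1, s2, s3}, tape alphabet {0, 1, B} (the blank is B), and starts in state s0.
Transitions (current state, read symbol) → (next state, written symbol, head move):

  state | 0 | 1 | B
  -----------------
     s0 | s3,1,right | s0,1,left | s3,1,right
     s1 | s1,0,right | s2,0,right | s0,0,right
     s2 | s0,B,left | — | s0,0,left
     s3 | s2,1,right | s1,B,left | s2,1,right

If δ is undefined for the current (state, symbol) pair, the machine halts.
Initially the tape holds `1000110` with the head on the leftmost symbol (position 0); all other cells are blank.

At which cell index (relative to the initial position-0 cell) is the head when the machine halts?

s0 | BB[1]000110   read 1 → write 1, move left, go to s0
s0 | B[B]1000110   read B → write 1, move right, go to s3
s3 | B1[1]000110   read 1 → write B, move left, go to s1
s1 | B[1]B000110   read 1 → write 0, move right, go to s2
s2 | B0[B]000110   read B → write 0, move left, go to s0
s0 | B[0]0000110   read 0 → write 1, move right, go to s3
s3 | B1[0]000110   read 0 → write 1, move right, go to s2
s2 | B11[0]00110   read 0 → write B, move left, go to s0
s0 | B1[1]B00110   read 1 → write 1, move left, go to s0
s0 | B[1]1B00110   read 1 → write 1, move left, go to s0
s0 | [B]11B00110   read B → write 1, move right, go to s3
s3 | 1[1]1B00110   read 1 → write B, move left, go to s1
s1 | [1]B1B00110   read 1 → write 0, move right, go to s2
s2 | 0[B]1B00110   read B → write 0, move left, go to s0
s0 | [0]01B00110   read 0 → write 1, move right, go to s3
s3 | 1[0]1B00110   read 0 → write 1, move right, go to s2
s2 | 11[1]B00110
At halt the head is at cell 0.

0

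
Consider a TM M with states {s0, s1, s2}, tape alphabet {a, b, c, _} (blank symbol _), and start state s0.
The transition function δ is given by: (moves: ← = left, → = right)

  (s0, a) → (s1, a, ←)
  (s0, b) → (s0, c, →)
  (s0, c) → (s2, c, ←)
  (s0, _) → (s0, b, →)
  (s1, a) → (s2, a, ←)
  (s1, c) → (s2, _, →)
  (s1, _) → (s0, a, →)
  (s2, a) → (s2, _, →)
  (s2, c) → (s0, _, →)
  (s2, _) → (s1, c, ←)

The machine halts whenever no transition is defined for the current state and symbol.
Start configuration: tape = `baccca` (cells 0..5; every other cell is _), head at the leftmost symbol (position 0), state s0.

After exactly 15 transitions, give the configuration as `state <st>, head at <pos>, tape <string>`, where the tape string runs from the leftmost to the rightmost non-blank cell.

state s2, head at 1, tape accca

s0 | [b]accca   read b → write c, move →, go to s0
s0 | c[a]ccca   read a → write a, move ←, go to s1
s1 | [c]accca   read c → write _, move →, go to s2
s2 | _[a]ccca   read a → write _, move →, go to s2
s2 | __[c]cca   read c → write _, move →, go to s0
s0 | ___[c]ca   read c → write c, move ←, go to s2
s2 | __[_]cca   read _ → write c, move ←, go to s1
s1 | _[_]ccca   read _ → write a, move →, go to s0
s0 | _a[c]cca   read c → write c, move ←, go to s2
s2 | _[a]ccca   read a → write _, move →, go to s2
s2 | __[c]cca   read c → write _, move →, go to s0
s0 | ___[c]ca   read c → write c, move ←, go to s2
s2 | __[_]cca   read _ → write c, move ←, go to s1
s1 | _[_]ccca   read _ → write a, move →, go to s0
s0 | _a[c]cca   read c → write c, move ←, go to s2
s2 | _[a]ccca
After 15 steps: state s2, head at 1, tape accca.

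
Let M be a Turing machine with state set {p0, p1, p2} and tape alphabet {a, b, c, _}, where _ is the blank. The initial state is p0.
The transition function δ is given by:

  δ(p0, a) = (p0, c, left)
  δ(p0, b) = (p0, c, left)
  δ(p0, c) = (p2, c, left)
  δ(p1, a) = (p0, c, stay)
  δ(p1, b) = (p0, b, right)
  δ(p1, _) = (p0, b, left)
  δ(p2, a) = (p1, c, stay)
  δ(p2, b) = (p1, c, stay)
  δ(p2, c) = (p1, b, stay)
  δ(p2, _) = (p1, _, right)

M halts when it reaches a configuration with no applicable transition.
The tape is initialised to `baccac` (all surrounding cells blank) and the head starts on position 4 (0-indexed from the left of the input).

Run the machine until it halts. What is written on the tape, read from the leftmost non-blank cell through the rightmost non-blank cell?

p0 | bacc[a]c   read a → write c, move left, go to p0
p0 | bac[c]cc   read c → write c, move left, go to p2
p2 | ba[c]ccc   read c → write b, move stay, go to p1
p1 | ba[b]ccc   read b → write b, move right, go to p0
p0 | bab[c]cc   read c → write c, move left, go to p2
p2 | ba[b]ccc   read b → write c, move stay, go to p1
p1 | ba[c]ccc
The non-blank tape span at halt is bacccc.

bacccc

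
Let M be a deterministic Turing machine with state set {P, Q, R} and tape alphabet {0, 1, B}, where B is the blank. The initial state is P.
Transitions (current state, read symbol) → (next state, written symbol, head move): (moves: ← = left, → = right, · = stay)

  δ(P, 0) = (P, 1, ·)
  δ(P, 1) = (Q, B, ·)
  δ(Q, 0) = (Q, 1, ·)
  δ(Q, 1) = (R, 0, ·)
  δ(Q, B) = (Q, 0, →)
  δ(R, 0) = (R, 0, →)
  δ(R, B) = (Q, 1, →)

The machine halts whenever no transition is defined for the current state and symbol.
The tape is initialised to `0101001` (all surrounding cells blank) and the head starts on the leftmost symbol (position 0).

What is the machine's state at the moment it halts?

R

state=P head=0 tape=[0]101001   (P,0)→(P,1,·)
state=P head=0 tape=[1]101001   (P,1)→(Q,B,·)
state=Q head=0 tape=[B]101001   (Q,B)→(Q,0,→)
state=Q head=1 tape=0[1]01001   (Q,1)→(R,0,·)
state=R head=1 tape=0[0]01001   (R,0)→(R,0,→)
state=R head=2 tape=00[0]1001   (R,0)→(R,0,→)
state=R head=3 tape=000[1]001
No transition is defined for (R, 1); M halts in state R.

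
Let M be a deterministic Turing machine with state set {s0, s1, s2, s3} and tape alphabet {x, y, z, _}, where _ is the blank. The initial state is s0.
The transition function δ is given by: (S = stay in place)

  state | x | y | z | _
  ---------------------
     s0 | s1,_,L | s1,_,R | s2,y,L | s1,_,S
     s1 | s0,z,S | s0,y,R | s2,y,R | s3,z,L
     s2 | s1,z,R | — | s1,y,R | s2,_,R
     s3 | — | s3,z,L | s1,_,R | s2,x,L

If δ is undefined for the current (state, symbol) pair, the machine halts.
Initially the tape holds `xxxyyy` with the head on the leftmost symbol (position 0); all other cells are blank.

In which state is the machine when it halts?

s2

s0 | ___[x]xxyyy_   read x → write _, move L, go to s1
s1 | __[_]_xxyyy_   read _ → write z, move L, go to s3
s3 | _[_]z_xxyyy_   read _ → write x, move L, go to s2
s2 | [_]xz_xxyyy_   read _ → write _, move R, go to s2
s2 | _[x]z_xxyyy_   read x → write z, move R, go to s1
s1 | _z[z]_xxyyy_   read z → write y, move R, go to s2
s2 | _zy[_]xxyyy_   read _ → write _, move R, go to s2
s2 | _zy_[x]xyyy_   read x → write z, move R, go to s1
s1 | _zy_z[x]yyy_   read x → write z, move S, go to s0
s0 | _zy_z[z]yyy_   read z → write y, move L, go to s2
s2 | _zy_[z]yyyy_   read z → write y, move R, go to s1
s1 | _zy_y[y]yyy_   read y → write y, move R, go to s0
s0 | _zy_yy[y]yy_   read y → write _, move R, go to s1
s1 | _zy_yy_[y]y_   read y → write y, move R, go to s0
s0 | _zy_yy_y[y]_   read y → write _, move R, go to s1
s1 | _zy_yy_y_[_]   read _ → write z, move L, go to s3
s3 | _zy_yy_y[_]z   read _ → write x, move L, go to s2
s2 | _zy_yy_[y]xz
No transition is defined for (s2, y); M halts in state s2.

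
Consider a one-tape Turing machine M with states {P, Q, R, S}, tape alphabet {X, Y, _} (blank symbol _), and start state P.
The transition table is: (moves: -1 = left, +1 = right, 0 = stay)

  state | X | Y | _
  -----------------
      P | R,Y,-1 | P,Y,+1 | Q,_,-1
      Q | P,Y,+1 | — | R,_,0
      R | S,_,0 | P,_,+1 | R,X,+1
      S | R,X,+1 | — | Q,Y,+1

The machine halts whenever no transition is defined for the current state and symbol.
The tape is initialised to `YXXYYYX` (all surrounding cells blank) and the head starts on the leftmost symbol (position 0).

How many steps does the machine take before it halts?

P | [Y]XXYYYX_   read Y → write Y, move +1, go to P
P | Y[X]XYYYX_   read X → write Y, move -1, go to R
R | [Y]YXYYYX_   read Y → write _, move +1, go to P
P | _[Y]XYYYX_   read Y → write Y, move +1, go to P
P | _Y[X]YYYX_   read X → write Y, move -1, go to R
R | _[Y]YYYYX_   read Y → write _, move +1, go to P
P | __[Y]YYYX_   read Y → write Y, move +1, go to P
P | __Y[Y]YYX_   read Y → write Y, move +1, go to P
P | __YY[Y]YX_   read Y → write Y, move +1, go to P
P | __YYY[Y]X_   read Y → write Y, move +1, go to P
P | __YYYY[X]_   read X → write Y, move -1, go to R
R | __YYY[Y]Y_   read Y → write _, move +1, go to P
P | __YYY_[Y]_   read Y → write Y, move +1, go to P
P | __YYY_Y[_]   read _ → write _, move -1, go to Q
Q | __YYY_[Y]_
M halts after 14 transitions.

14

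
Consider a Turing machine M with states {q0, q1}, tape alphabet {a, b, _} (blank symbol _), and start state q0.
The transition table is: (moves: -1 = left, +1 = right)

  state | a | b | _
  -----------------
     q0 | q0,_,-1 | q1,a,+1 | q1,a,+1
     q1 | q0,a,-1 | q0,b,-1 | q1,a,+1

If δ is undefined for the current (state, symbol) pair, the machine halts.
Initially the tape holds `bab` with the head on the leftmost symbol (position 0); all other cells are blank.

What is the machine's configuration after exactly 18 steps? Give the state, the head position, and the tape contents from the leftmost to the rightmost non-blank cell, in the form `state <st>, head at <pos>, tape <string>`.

state=q0 head=0 tape=___[b]ab   (q0,b)→(q1,a,+1)
state=q1 head=1 tape=___a[a]b   (q1,a)→(q0,a,-1)
state=q0 head=0 tape=___[a]ab   (q0,a)→(q0,_,-1)
state=q0 head=-1 tape=__[_]_ab   (q0,_)→(q1,a,+1)
state=q1 head=0 tape=__a[_]ab   (q1,_)→(q1,a,+1)
state=q1 head=1 tape=__aa[a]b   (q1,a)→(q0,a,-1)
state=q0 head=0 tape=__a[a]ab   (q0,a)→(q0,_,-1)
state=q0 head=-1 tape=__[a]_ab   (q0,a)→(q0,_,-1)
state=q0 head=-2 tape=_[_]__ab   (q0,_)→(q1,a,+1)
state=q1 head=-1 tape=_a[_]_ab   (q1,_)→(q1,a,+1)
state=q1 head=0 tape=_aa[_]ab   (q1,_)→(q1,a,+1)
state=q1 head=1 tape=_aaa[a]b   (q1,a)→(q0,a,-1)
state=q0 head=0 tape=_aa[a]ab   (q0,a)→(q0,_,-1)
state=q0 head=-1 tape=_a[a]_ab   (q0,a)→(q0,_,-1)
state=q0 head=-2 tape=_[a]__ab   (q0,a)→(q0,_,-1)
state=q0 head=-3 tape=[_]___ab   (q0,_)→(q1,a,+1)
state=q1 head=-2 tape=a[_]__ab   (q1,_)→(q1,a,+1)
state=q1 head=-1 tape=aa[_]_ab   (q1,_)→(q1,a,+1)
state=q1 head=0 tape=aaa[_]ab
After 18 steps: state q1, head at 0, tape aaa_ab.

state q1, head at 0, tape aaa_ab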